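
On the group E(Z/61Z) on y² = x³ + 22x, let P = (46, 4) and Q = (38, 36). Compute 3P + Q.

First 3P:
Repeated addition: build up to 3P.
2P: tangent at (46, 4): λ = (3·46² + 22)/(2·4) ≡ 26/8. 8⁻¹ ≡ 23 (mod 61) since 8·23 = 184 ≡ 1, so λ ≡ 26·23 ≡ 49.
  x = λ² - 46 - 46 = 2401 - 92 ≡ 52; y = λ·(46 - 52) - 4 ≡ 7. → (52, 7)
3P: (52, 7) + (46, 4). λ = (4 - 7)/(46 - 52) ≡ 58/55 mod 61. 55⁻¹ ≡ 10 (mod 61), so λ ≡ 31.
  x = λ² - 52 - 46 = 961 - 98 ≡ 9; y = λ·(52 - 9) - 7 ≡ 45. → (9, 45)
3P = (9, 45).
Finally 3P + Q:
(9, 45) + (38, 36). λ = (36 - 45)/(38 - 9) ≡ 52/29 mod 61. 29⁻¹ ≡ 40 (mod 61), so λ ≡ 6.
  x = λ² - 9 - 38 = 36 - 47 ≡ 50; y = λ·(9 - 50) - 45 ≡ 14. → (50, 14)

(50, 14)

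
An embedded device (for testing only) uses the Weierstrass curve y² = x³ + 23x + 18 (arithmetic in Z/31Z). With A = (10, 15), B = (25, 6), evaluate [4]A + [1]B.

First 4A:
Double-and-add on 4 = (100)₂. Start with A = (10, 15) for the leading 1-bit.
double: tangent at (10, 15): λ = (3·10² + 23)/(2·15) ≡ 13/30. 30⁻¹ ≡ 30 (mod 31), so λ ≡ 13·30 ≡ 18.
  x = λ² - 10 - 10 = 324 - 20 ≡ 25; y = λ·(10 - 25) - 15 ≡ 25. → (25, 25)
double: tangent at (25, 25): λ = (3·25² + 23)/(2·25) ≡ 7/19. 19⁻¹ ≡ 18 (mod 31) since 19·18 = 342 ≡ 1, so λ ≡ 7·18 ≡ 2.
  x = λ² - 25 - 25 = 4 - 50 ≡ 16; y = λ·(25 - 16) - 25 ≡ 24. → (16, 24)
4A = (16, 24).
Finally 4A + B:
(16, 24) + (25, 6). λ = (6 - 24)/(25 - 16) ≡ 13/9 mod 31. 9⁻¹ ≡ 7 (mod 31) since 9·7 = 63 ≡ 1, so λ ≡ 29.
  x = λ² - 16 - 25 = 841 - 41 ≡ 25; y = λ·(16 - 25) - 24 ≡ 25. → (25, 25)

(25, 25)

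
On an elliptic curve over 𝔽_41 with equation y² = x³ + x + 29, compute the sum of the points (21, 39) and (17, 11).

(11, 31)

(21, 39) + (17, 11). λ = (11 - 39)/(17 - 21) ≡ 13/37 mod 41. 37⁻¹ ≡ 10 (mod 41), so λ ≡ 7.
  x = λ² - 21 - 17 = 49 - 38 ≡ 11; y = λ·(21 - 11) - 39 ≡ 31. → (11, 31)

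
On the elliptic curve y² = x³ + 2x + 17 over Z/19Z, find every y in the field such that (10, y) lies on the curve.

x³ + 2x + 17 = 1037 ≡ 11 (mod 19).
Square roots of 11 mod 19: 7 and 12 (since 7² = 49 ≡ 11).

7, 12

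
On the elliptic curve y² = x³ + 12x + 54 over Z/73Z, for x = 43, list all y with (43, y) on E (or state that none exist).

19, 54

x³ + 12x + 54 = 80077 ≡ 69 (mod 73).
Square roots of 69 mod 73: 19 and 54 (since 19² = 361 ≡ 69).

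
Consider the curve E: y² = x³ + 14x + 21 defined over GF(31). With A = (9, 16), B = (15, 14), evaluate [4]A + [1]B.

First 4A:
Double-and-add on 4 = (100)₂. Start with A = (9, 16) for the leading 1-bit.
double: tangent at (9, 16): λ = (3·9² + 14)/(2·16) ≡ 9/1. 1⁻¹ ≡ 1 (mod 31), so λ ≡ 9·1 ≡ 9.
  x = λ² - 9 - 9 = 81 - 18 ≡ 1; y = λ·(9 - 1) - 16 ≡ 25. → (1, 25)
double: tangent at (1, 25): λ = (3·1² + 14)/(2·25) ≡ 17/19. 19⁻¹ ≡ 18 (mod 31), so λ ≡ 17·18 ≡ 27.
  x = λ² - 1 - 1 = 729 - 2 ≡ 14; y = λ·(1 - 14) - 25 ≡ 27. → (14, 27)
4A = (14, 27).
Finally 4A + B:
(14, 27) + (15, 14). λ = (14 - 27)/(15 - 14) ≡ 18/1 mod 31. 1⁻¹ ≡ 1 (mod 31) since 1·1 = 1 ≡ 1, so λ ≡ 18.
  x = λ² - 14 - 15 = 324 - 29 ≡ 16; y = λ·(14 - 16) - 27 ≡ 30. → (16, 30)

(16, 30)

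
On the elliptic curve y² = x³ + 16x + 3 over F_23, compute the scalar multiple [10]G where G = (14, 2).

Double-and-add on 10 = (1010)₂. Start with G = (14, 2) for the leading 1-bit.
double: tangent at (14, 2): λ = (3·14² + 16)/(2·2) ≡ 6/4. 4⁻¹ ≡ 6 (mod 23), so λ ≡ 6·6 ≡ 13.
  x = λ² - 14 - 14 = 169 - 28 ≡ 3; y = λ·(14 - 3) - 2 ≡ 3. → (3, 3)
double: tangent at (3, 3): λ = (3·3² + 16)/(2·3) ≡ 20/6. 6⁻¹ ≡ 4 (mod 23), so λ ≡ 20·4 ≡ 11.
  x = λ² - 3 - 3 = 121 - 6 ≡ 0; y = λ·(3 - 0) - 3 ≡ 7. → (0, 7)
add G: (0, 7) + (14, 2). λ = (2 - 7)/(14 - 0) ≡ 18/14 mod 23. 14⁻¹ ≡ 5 (mod 23), so λ ≡ 21.
  x = λ² - 0 - 14 = 441 - 14 ≡ 13; y = λ·(0 - 13) - 7 ≡ 19. → (13, 19)
double: tangent at (13, 19): λ = (3·13² + 16)/(2·19) ≡ 17/15. 15⁻¹ ≡ 20 (mod 23) since 15·20 = 300 ≡ 1, so λ ≡ 17·20 ≡ 18.
  x = λ² - 13 - 13 = 324 - 26 ≡ 22; y = λ·(13 - 22) - 19 ≡ 3. → (22, 3)

(22, 3)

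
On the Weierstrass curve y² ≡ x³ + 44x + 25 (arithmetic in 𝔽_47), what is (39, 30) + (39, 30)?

(11, 30)

tangent at (39, 30): λ = (3·39² + 44)/(2·30) ≡ 1/13. 13⁻¹ ≡ 29 (mod 47), so λ ≡ 1·29 ≡ 29.
  x = λ² - 39 - 39 = 841 - 78 ≡ 11; y = λ·(39 - 11) - 30 ≡ 30. → (11, 30)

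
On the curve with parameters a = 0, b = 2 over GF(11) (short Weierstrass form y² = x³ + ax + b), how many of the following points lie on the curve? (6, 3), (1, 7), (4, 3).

(6, 3): 3² ≡ 9, rhs ≡ 9 → on.
(1, 7): 7² ≡ 5, rhs ≡ 3 → off.
(4, 3): 3² ≡ 9, rhs ≡ 0 → off.

1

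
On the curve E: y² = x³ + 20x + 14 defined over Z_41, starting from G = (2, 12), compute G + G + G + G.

Repeated addition: build up to 4G.
2G: tangent at (2, 12): λ = (3·2² + 20)/(2·12) ≡ 32/24. 24⁻¹ ≡ 12 (mod 41) since 24·12 = 288 ≡ 1, so λ ≡ 32·12 ≡ 15.
  x = λ² - 2 - 2 = 225 - 4 ≡ 16; y = λ·(2 - 16) - 12 ≡ 24. → (16, 24)
3G: (16, 24) + (2, 12). λ = (12 - 24)/(2 - 16) ≡ 29/27 mod 41. 27⁻¹ ≡ 38 (mod 41) since 27·38 = 1026 ≡ 1, so λ ≡ 36.
  x = λ² - 16 - 2 = 1296 - 18 ≡ 7; y = λ·(16 - 7) - 24 ≡ 13. → (7, 13)
4G: (7, 13) + (2, 12). λ = (12 - 13)/(2 - 7) ≡ 40/36 mod 41. 36⁻¹ ≡ 8 (mod 41), so λ ≡ 33.
  x = λ² - 7 - 2 = 1089 - 9 ≡ 14; y = λ·(7 - 14) - 13 ≡ 2. → (14, 2)

(14, 2)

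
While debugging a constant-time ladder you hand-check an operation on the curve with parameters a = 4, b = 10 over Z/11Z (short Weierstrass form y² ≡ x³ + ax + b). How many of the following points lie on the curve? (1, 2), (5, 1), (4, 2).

(1, 2): 2² ≡ 4, rhs ≡ 4 → on.
(5, 1): 1² ≡ 1, rhs ≡ 1 → on.
(4, 2): 2² ≡ 4, rhs ≡ 2 → off.

2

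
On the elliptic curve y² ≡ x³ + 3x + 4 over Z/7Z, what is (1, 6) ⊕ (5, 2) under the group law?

(1, 6) + (5, 2). λ = (2 - 6)/(5 - 1) ≡ 3/4 mod 7. 4⁻¹ ≡ 2 (mod 7) since 4·2 = 8 ≡ 1, so λ ≡ 6.
  x = λ² - 1 - 5 = 36 - 6 ≡ 2; y = λ·(1 - 2) - 6 ≡ 2. → (2, 2)

(2, 2)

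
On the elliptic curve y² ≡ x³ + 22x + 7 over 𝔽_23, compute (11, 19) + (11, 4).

The two points share x = 11 and their y-coordinates satisfy 19 + 4 ≡ 0 (mod 23), so they are inverses. Their sum is 𝒪.

O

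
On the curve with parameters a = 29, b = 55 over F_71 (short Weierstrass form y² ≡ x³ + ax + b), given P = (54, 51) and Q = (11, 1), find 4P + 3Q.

First 4P:
Repeated addition: build up to 4P.
2P: tangent at (54, 51): λ = (3·54² + 29)/(2·51) ≡ 44/31. 31⁻¹ ≡ 55 (mod 71) since 31·55 = 1705 ≡ 1, so λ ≡ 44·55 ≡ 6.
  x = λ² - 54 - 54 = 36 - 108 ≡ 70; y = λ·(54 - 70) - 51 ≡ 66. → (70, 66)
3P: (70, 66) + (54, 51). λ = (51 - 66)/(54 - 70) ≡ 56/55 mod 71. 55⁻¹ ≡ 31 (mod 71) since 55·31 = 1705 ≡ 1, so λ ≡ 32.
  x = λ² - 70 - 54 = 1024 - 124 ≡ 48; y = λ·(70 - 48) - 66 ≡ 70. → (48, 70)
4P: (48, 70) + (54, 51). λ = (51 - 70)/(54 - 48) ≡ 52/6 mod 71. 6⁻¹ ≡ 12 (mod 71), so λ ≡ 56.
  x = λ² - 48 - 54 = 3136 - 102 ≡ 52; y = λ·(48 - 52) - 70 ≡ 61. → (52, 61)
4P = (52, 61).
Next 3Q:
Repeated addition: build up to 3Q.
2Q: tangent at (11, 1): λ = (3·11² + 29)/(2·1) ≡ 37/2. 2⁻¹ ≡ 36 (mod 71), so λ ≡ 37·36 ≡ 54.
  x = λ² - 11 - 11 = 2916 - 22 ≡ 54; y = λ·(11 - 54) - 1 ≡ 20. → (54, 20)
3Q: (54, 20) + (11, 1). λ = (1 - 20)/(11 - 54) ≡ 52/28 mod 71. 28⁻¹ ≡ 33 (mod 71) since 28·33 = 924 ≡ 1, so λ ≡ 12.
  x = λ² - 54 - 11 = 144 - 65 ≡ 8; y = λ·(54 - 8) - 20 ≡ 35. → (8, 35)
3Q = (8, 35).
Finally 4P + 3Q:
(52, 61) + (8, 35). λ = (35 - 61)/(8 - 52) ≡ 45/27 mod 71. 27⁻¹ ≡ 50 (mod 71), so λ ≡ 49.
  x = λ² - 52 - 8 = 2401 - 60 ≡ 69; y = λ·(52 - 69) - 61 ≡ 29. → (69, 29)

(69, 29)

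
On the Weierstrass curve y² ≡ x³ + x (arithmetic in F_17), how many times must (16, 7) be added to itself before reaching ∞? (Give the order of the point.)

2P: tangent at (16, 7): λ = (3·16² + 1)/(2·7) ≡ 4/14. 14⁻¹ ≡ 11 (mod 17) since 14·11 = 154 ≡ 1, so λ ≡ 4·11 ≡ 10.
  x = λ² - 16 - 16 = 100 - 32 ≡ 0; y = λ·(16 - 0) - 7 ≡ 0. → (0, 0)
3P: (0, 0) + (16, 7). λ = (7 - 0)/(16 - 0) ≡ 7/16 mod 17. 16⁻¹ ≡ 16 (mod 17), so λ ≡ 10.
  x = λ² - 0 - 16 = 100 - 16 ≡ 16; y = λ·(0 - 16) - 0 ≡ 10. → (16, 10)
4P: (16, 10) + (16, 7): same x and y₁ ≡ -y₂, so the sum is ∞.
4P = ∞, so the order is 4.

4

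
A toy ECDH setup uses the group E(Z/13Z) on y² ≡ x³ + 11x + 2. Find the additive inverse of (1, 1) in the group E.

-(1, 1) = (1, -1 mod 13) = (1, 12).

(1, 12)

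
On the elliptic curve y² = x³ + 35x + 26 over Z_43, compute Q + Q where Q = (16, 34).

(27, 10)

tangent at (16, 34): λ = (3·16² + 35)/(2·34) ≡ 29/25. 25⁻¹ ≡ 31 (mod 43) since 25·31 = 775 ≡ 1, so λ ≡ 29·31 ≡ 39.
  x = λ² - 16 - 16 = 1521 - 32 ≡ 27; y = λ·(16 - 27) - 34 ≡ 10. → (27, 10)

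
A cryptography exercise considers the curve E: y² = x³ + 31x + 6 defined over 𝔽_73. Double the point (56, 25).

(69, 16)

tangent at (56, 25): λ = (3·56² + 31)/(2·25) ≡ 22/50. 50⁻¹ ≡ 19 (mod 73), so λ ≡ 22·19 ≡ 53.
  x = λ² - 56 - 56 = 2809 - 112 ≡ 69; y = λ·(56 - 69) - 25 ≡ 16. → (69, 16)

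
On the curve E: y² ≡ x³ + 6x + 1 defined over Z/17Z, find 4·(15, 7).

(4, 2)

Write G = (15, 7).
Double-and-add on 4 = (100)₂. Start with G = (15, 7) for the leading 1-bit.
double: tangent at (15, 7): λ = (3·15² + 6)/(2·7) ≡ 1/14. 14⁻¹ ≡ 11 (mod 17), so λ ≡ 1·11 ≡ 11.
  x = λ² - 15 - 15 = 121 - 30 ≡ 6; y = λ·(15 - 6) - 7 ≡ 7. → (6, 7)
double: tangent at (6, 7): λ = (3·6² + 6)/(2·7) ≡ 12/14. 14⁻¹ ≡ 11 (mod 17), so λ ≡ 12·11 ≡ 13.
  x = λ² - 6 - 6 = 169 - 12 ≡ 4; y = λ·(6 - 4) - 7 ≡ 2. → (4, 2)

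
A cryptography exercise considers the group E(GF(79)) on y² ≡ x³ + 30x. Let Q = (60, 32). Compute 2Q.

tangent at (60, 32): λ = (3·60² + 30)/(2·32) ≡ 7/64. 64⁻¹ ≡ 21 (mod 79), so λ ≡ 7·21 ≡ 68.
  x = λ² - 60 - 60 = 4624 - 120 ≡ 1; y = λ·(60 - 1) - 32 ≡ 30. → (1, 30)

(1, 30)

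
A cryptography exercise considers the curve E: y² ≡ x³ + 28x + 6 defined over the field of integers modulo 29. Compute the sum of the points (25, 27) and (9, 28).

(25, 27) + (9, 28). λ = (28 - 27)/(9 - 25) ≡ 1/13 mod 29. 13⁻¹ ≡ 9 (mod 29) since 13·9 = 117 ≡ 1, so λ ≡ 9.
  x = λ² - 25 - 9 = 81 - 34 ≡ 18; y = λ·(25 - 18) - 27 ≡ 7. → (18, 7)

(18, 7)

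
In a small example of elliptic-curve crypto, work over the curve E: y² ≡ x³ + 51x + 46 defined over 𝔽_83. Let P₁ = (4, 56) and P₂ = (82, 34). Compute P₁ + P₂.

(23, 43)

(4, 56) + (82, 34). λ = (34 - 56)/(82 - 4) ≡ 61/78 mod 83. 78⁻¹ ≡ 33 (mod 83) since 78·33 = 2574 ≡ 1, so λ ≡ 21.
  x = λ² - 4 - 82 = 441 - 86 ≡ 23; y = λ·(4 - 23) - 56 ≡ 43. → (23, 43)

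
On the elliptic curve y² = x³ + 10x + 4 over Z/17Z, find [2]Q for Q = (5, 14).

(7, 3)

tangent at (5, 14): λ = (3·5² + 10)/(2·14) ≡ 0/11. 11⁻¹ ≡ 14 (mod 17), so λ ≡ 0·14 ≡ 0.
  x = λ² - 5 - 5 = 0 - 10 ≡ 7; y = λ·(5 - 7) - 14 ≡ 3. → (7, 3)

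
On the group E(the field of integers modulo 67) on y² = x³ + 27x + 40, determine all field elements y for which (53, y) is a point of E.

x³ + 27x + 40 = 150348 ≡ 0 (mod 67).
Only y = 0 satisfies y² ≡ 0.

0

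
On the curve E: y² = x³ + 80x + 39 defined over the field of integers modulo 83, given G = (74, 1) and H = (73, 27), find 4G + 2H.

First 4G:
Double-and-add on 4 = (100)₂. Start with G = (74, 1) for the leading 1-bit.
double: tangent at (74, 1): λ = (3·74² + 80)/(2·1) ≡ 74/2. 2⁻¹ ≡ 42 (mod 83), so λ ≡ 74·42 ≡ 37.
  x = λ² - 74 - 74 = 1369 - 148 ≡ 59; y = λ·(74 - 59) - 1 ≡ 56. → (59, 56)
double: tangent at (59, 56): λ = (3·59² + 80)/(2·56) ≡ 65/29. 29⁻¹ ≡ 63 (mod 83), so λ ≡ 65·63 ≡ 28.
  x = λ² - 59 - 59 = 784 - 118 ≡ 2; y = λ·(59 - 2) - 56 ≡ 46. → (2, 46)
4G = (2, 46).
Next 2H:
Repeated addition: build up to 2H.
2H: tangent at (73, 27): λ = (3·73² + 80)/(2·27) ≡ 48/54. 54⁻¹ ≡ 20 (mod 83), so λ ≡ 48·20 ≡ 47.
  x = λ² - 73 - 73 = 2209 - 146 ≡ 71; y = λ·(73 - 71) - 27 ≡ 67. → (71, 67)
2H = (71, 67).
Finally 4G + 2H:
(2, 46) + (71, 67). λ = (67 - 46)/(71 - 2) ≡ 21/69 mod 83. 69⁻¹ ≡ 77 (mod 83) since 69·77 = 5313 ≡ 1, so λ ≡ 40.
  x = λ² - 2 - 71 = 1600 - 73 ≡ 33; y = λ·(2 - 33) - 46 ≡ 42. → (33, 42)

(33, 42)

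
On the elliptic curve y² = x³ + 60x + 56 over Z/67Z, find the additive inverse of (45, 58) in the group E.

-(45, 58) = (45, -58 mod 67) = (45, 9).

(45, 9)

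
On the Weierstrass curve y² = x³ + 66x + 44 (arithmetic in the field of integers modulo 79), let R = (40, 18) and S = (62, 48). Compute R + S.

(40, 18) + (62, 48). λ = (48 - 18)/(62 - 40) ≡ 30/22 mod 79. 22⁻¹ ≡ 18 (mod 79), so λ ≡ 66.
  x = λ² - 40 - 62 = 4356 - 102 ≡ 67; y = λ·(40 - 67) - 18 ≡ 17. → (67, 17)

(67, 17)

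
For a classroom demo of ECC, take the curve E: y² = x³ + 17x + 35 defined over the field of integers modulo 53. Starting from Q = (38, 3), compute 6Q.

(8, 10)

Double-and-add on 6 = (110)₂. Start with Q = (38, 3) for the leading 1-bit.
double: tangent at (38, 3): λ = (3·38² + 17)/(2·3) ≡ 3/6. 6⁻¹ ≡ 9 (mod 53) since 6·9 = 54 ≡ 1, so λ ≡ 3·9 ≡ 27.
  x = λ² - 38 - 38 = 729 - 76 ≡ 17; y = λ·(38 - 17) - 3 ≡ 34. → (17, 34)
add Q: (17, 34) + (38, 3). λ = (3 - 34)/(38 - 17) ≡ 22/21 mod 53. 21⁻¹ ≡ 48 (mod 53), so λ ≡ 49.
  x = λ² - 17 - 38 = 2401 - 55 ≡ 14; y = λ·(17 - 14) - 34 ≡ 7. → (14, 7)
double: tangent at (14, 7): λ = (3·14² + 17)/(2·7) ≡ 22/14. 14⁻¹ ≡ 19 (mod 53), so λ ≡ 22·19 ≡ 47.
  x = λ² - 14 - 14 = 2209 - 28 ≡ 8; y = λ·(14 - 8) - 7 ≡ 10. → (8, 10)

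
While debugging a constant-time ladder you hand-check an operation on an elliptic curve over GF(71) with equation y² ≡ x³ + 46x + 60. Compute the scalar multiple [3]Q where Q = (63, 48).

Repeated addition: build up to 3Q.
2Q: tangent at (63, 48): λ = (3·63² + 46)/(2·48) ≡ 25/25. 25⁻¹ ≡ 54 (mod 71) since 25·54 = 1350 ≡ 1, so λ ≡ 25·54 ≡ 1.
  x = λ² - 63 - 63 = 1 - 126 ≡ 17; y = λ·(63 - 17) - 48 ≡ 69. → (17, 69)
3Q: (17, 69) + (63, 48). λ = (48 - 69)/(63 - 17) ≡ 50/46 mod 71. 46⁻¹ ≡ 17 (mod 71), so λ ≡ 69.
  x = λ² - 17 - 63 = 4761 - 80 ≡ 66; y = λ·(17 - 66) - 69 ≡ 29. → (66, 29)

(66, 29)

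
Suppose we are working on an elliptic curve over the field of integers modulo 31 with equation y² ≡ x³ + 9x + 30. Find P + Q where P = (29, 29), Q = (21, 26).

(1, 28)

(29, 29) + (21, 26). λ = (26 - 29)/(21 - 29) ≡ 28/23 mod 31. 23⁻¹ ≡ 27 (mod 31) since 23·27 = 621 ≡ 1, so λ ≡ 12.
  x = λ² - 29 - 21 = 144 - 50 ≡ 1; y = λ·(29 - 1) - 29 ≡ 28. → (1, 28)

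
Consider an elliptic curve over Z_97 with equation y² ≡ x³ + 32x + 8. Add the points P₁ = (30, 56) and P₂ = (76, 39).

(30, 56) + (76, 39). λ = (39 - 56)/(76 - 30) ≡ 80/46 mod 97. 46⁻¹ ≡ 19 (mod 97), so λ ≡ 65.
  x = λ² - 30 - 76 = 4225 - 106 ≡ 45; y = λ·(30 - 45) - 56 ≡ 36. → (45, 36)

(45, 36)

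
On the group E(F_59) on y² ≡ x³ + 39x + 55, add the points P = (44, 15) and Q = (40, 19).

(35, 35)

(44, 15) + (40, 19). λ = (19 - 15)/(40 - 44) ≡ 4/55 mod 59. 55⁻¹ ≡ 44 (mod 59), so λ ≡ 58.
  x = λ² - 44 - 40 = 3364 - 84 ≡ 35; y = λ·(44 - 35) - 15 ≡ 35. → (35, 35)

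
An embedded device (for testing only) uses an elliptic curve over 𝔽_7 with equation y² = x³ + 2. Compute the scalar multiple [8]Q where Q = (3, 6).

(3, 1)

Double-and-add on 8 = (1000)₂. Start with Q = (3, 6) for the leading 1-bit.
double: tangent at (3, 6): λ = (3·3² + 0)/(2·6) ≡ 6/5. 5⁻¹ ≡ 3 (mod 7) since 5·3 = 15 ≡ 1, so λ ≡ 6·3 ≡ 4.
  x = λ² - 3 - 3 = 16 - 6 ≡ 3; y = λ·(3 - 3) - 6 ≡ 1. → (3, 1)
double: tangent at (3, 1): λ = (3·3² + 0)/(2·1) ≡ 6/2. 2⁻¹ ≡ 4 (mod 7), so λ ≡ 6·4 ≡ 3.
  x = λ² - 3 - 3 = 9 - 6 ≡ 3; y = λ·(3 - 3) - 1 ≡ 6. → (3, 6)
double: tangent at (3, 6): λ = (3·3² + 0)/(2·6) ≡ 6/5. 5⁻¹ ≡ 3 (mod 7), so λ ≡ 6·3 ≡ 4.
  x = λ² - 3 - 3 = 16 - 6 ≡ 3; y = λ·(3 - 3) - 6 ≡ 1. → (3, 1)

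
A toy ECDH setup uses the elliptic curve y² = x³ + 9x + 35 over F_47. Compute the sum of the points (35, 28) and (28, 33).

(35, 28) + (28, 33). λ = (33 - 28)/(28 - 35) ≡ 5/40 mod 47. 40⁻¹ ≡ 20 (mod 47), so λ ≡ 6.
  x = λ² - 35 - 28 = 36 - 63 ≡ 20; y = λ·(35 - 20) - 28 ≡ 15. → (20, 15)

(20, 15)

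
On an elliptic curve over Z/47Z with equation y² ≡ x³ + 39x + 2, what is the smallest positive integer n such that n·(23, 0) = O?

2P: (23, 0) + (23, 0): same x and y₁ ≡ -y₂, so the sum is O.
2P = O, so the order is 2.

2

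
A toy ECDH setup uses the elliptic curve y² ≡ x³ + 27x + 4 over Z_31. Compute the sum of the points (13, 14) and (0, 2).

(13, 14) + (0, 2). λ = (2 - 14)/(0 - 13) ≡ 19/18 mod 31. 18⁻¹ ≡ 19 (mod 31), so λ ≡ 20.
  x = λ² - 13 - 0 = 400 - 13 ≡ 15; y = λ·(13 - 15) - 14 ≡ 8. → (15, 8)

(15, 8)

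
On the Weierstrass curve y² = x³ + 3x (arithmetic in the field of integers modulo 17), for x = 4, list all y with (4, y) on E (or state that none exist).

5, 12

x³ + 3x + 0 = 76 ≡ 8 (mod 17).
Square roots of 8 mod 17: 5 and 12 (since 5² = 25 ≡ 8).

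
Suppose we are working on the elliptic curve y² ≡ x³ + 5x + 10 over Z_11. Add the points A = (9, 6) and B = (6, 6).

(7, 5)

(9, 6) + (6, 6). λ = (6 - 6)/(6 - 9) ≡ 0/8 mod 11. 8⁻¹ ≡ 7 (mod 11), so λ ≡ 0.
  x = λ² - 9 - 6 = 0 - 15 ≡ 7; y = λ·(9 - 7) - 6 ≡ 5. → (7, 5)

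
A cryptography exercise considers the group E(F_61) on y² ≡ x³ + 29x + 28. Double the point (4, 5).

tangent at (4, 5): λ = (3·4² + 29)/(2·5) ≡ 16/10. 10⁻¹ ≡ 55 (mod 61), so λ ≡ 16·55 ≡ 26.
  x = λ² - 4 - 4 = 676 - 8 ≡ 58; y = λ·(4 - 58) - 5 ≡ 55. → (58, 55)

(58, 55)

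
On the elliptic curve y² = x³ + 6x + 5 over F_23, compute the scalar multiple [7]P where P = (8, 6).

(1, 9)

Double-and-add on 7 = (111)₂. Start with P = (8, 6) for the leading 1-bit.
double: tangent at (8, 6): λ = (3·8² + 6)/(2·6) ≡ 14/12. 12⁻¹ ≡ 2 (mod 23), so λ ≡ 14·2 ≡ 5.
  x = λ² - 8 - 8 = 25 - 16 ≡ 9; y = λ·(8 - 9) - 6 ≡ 12. → (9, 12)
add P: (9, 12) + (8, 6). λ = (6 - 12)/(8 - 9) ≡ 17/22 mod 23. 22⁻¹ ≡ 22 (mod 23), so λ ≡ 6.
  x = λ² - 9 - 8 = 36 - 17 ≡ 19; y = λ·(9 - 19) - 12 ≡ 20. → (19, 20)
double: tangent at (19, 20): λ = (3·19² + 6)/(2·20) ≡ 8/17. 17⁻¹ ≡ 19 (mod 23) since 17·19 = 323 ≡ 1, so λ ≡ 8·19 ≡ 14.
  x = λ² - 19 - 19 = 196 - 38 ≡ 20; y = λ·(19 - 20) - 20 ≡ 12. → (20, 12)
add P: (20, 12) + (8, 6). λ = (6 - 12)/(8 - 20) ≡ 17/11 mod 23. 11⁻¹ ≡ 21 (mod 23), so λ ≡ 12.
  x = λ² - 20 - 8 = 144 - 28 ≡ 1; y = λ·(20 - 1) - 12 ≡ 9. → (1, 9)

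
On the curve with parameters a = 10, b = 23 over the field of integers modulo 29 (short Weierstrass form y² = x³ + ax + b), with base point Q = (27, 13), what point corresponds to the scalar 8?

(20, 4)

Repeated addition: build up to 8Q.
2Q: tangent at (27, 13): λ = (3·27² + 10)/(2·13) ≡ 22/26. 26⁻¹ ≡ 19 (mod 29), so λ ≡ 22·19 ≡ 12.
  x = λ² - 27 - 27 = 144 - 54 ≡ 3; y = λ·(27 - 3) - 13 ≡ 14. → (3, 14)
3Q: (3, 14) + (27, 13). λ = (13 - 14)/(27 - 3) ≡ 28/24 mod 29. 24⁻¹ ≡ 23 (mod 29) since 24·23 = 552 ≡ 1, so λ ≡ 6.
  x = λ² - 3 - 27 = 36 - 30 ≡ 6; y = λ·(3 - 6) - 14 ≡ 26. → (6, 26)
4Q: (6, 26) + (27, 13). λ = (13 - 26)/(27 - 6) ≡ 16/21 mod 29. 21⁻¹ ≡ 18 (mod 29), so λ ≡ 27.
  x = λ² - 6 - 27 = 729 - 33 ≡ 0; y = λ·(6 - 0) - 26 ≡ 20. → (0, 20)
5Q: (0, 20) + (27, 13). λ = (13 - 20)/(27 - 0) ≡ 22/27 mod 29. 27⁻¹ ≡ 14 (mod 29), so λ ≡ 18.
  x = λ² - 0 - 27 = 324 - 27 ≡ 7; y = λ·(0 - 7) - 20 ≡ 28. → (7, 28)
6Q: (7, 28) + (27, 13). λ = (13 - 28)/(27 - 7) ≡ 14/20 mod 29. 20⁻¹ ≡ 16 (mod 29), so λ ≡ 21.
  x = λ² - 7 - 27 = 441 - 34 ≡ 1; y = λ·(7 - 1) - 28 ≡ 11. → (1, 11)
7Q: (1, 11) + (27, 13). λ = (13 - 11)/(27 - 1) ≡ 2/26 mod 29. 26⁻¹ ≡ 19 (mod 29) since 26·19 = 494 ≡ 1, so λ ≡ 9.
  x = λ² - 1 - 27 = 81 - 28 ≡ 24; y = λ·(1 - 24) - 11 ≡ 14. → (24, 14)
8Q: (24, 14) + (27, 13). λ = (13 - 14)/(27 - 24) ≡ 28/3 mod 29. 3⁻¹ ≡ 10 (mod 29), so λ ≡ 19.
  x = λ² - 24 - 27 = 361 - 51 ≡ 20; y = λ·(24 - 20) - 14 ≡ 4. → (20, 4)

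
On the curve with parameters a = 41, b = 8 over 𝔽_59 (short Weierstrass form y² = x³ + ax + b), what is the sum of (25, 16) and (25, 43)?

O

The two points share x = 25 and their y-coordinates satisfy 16 + 43 ≡ 0 (mod 59), so they are inverses. Their sum is O.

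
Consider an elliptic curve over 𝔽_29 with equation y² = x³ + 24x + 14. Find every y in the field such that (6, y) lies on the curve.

none

x³ + 24x + 14 = 374 ≡ 26 (mod 29).
26 is a non-residue mod 29; no y exists.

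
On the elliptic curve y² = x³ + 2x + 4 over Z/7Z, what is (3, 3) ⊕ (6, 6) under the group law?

(6, 1)

(3, 3) + (6, 6). λ = (6 - 3)/(6 - 3) ≡ 3/3 mod 7. 3⁻¹ ≡ 5 (mod 7), so λ ≡ 1.
  x = λ² - 3 - 6 = 1 - 9 ≡ 6; y = λ·(3 - 6) - 3 ≡ 1. → (6, 1)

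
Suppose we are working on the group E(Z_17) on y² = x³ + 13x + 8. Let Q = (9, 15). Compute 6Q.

(9, 2)

Repeated addition: build up to 6Q.
2Q: tangent at (9, 15): λ = (3·9² + 13)/(2·15) ≡ 1/13. 13⁻¹ ≡ 4 (mod 17) since 13·4 = 52 ≡ 1, so λ ≡ 1·4 ≡ 4.
  x = λ² - 9 - 9 = 16 - 18 ≡ 15; y = λ·(9 - 15) - 15 ≡ 12. → (15, 12)
3Q: (15, 12) + (9, 15). λ = (15 - 12)/(9 - 15) ≡ 3/11 mod 17. 11⁻¹ ≡ 14 (mod 17) since 11·14 = 154 ≡ 1, so λ ≡ 8.
  x = λ² - 15 - 9 = 64 - 24 ≡ 6; y = λ·(15 - 6) - 12 ≡ 9. → (6, 9)
4Q: (6, 9) + (9, 15). λ = (15 - 9)/(9 - 6) ≡ 6/3 mod 17. 3⁻¹ ≡ 6 (mod 17), so λ ≡ 2.
  x = λ² - 6 - 9 = 4 - 15 ≡ 6; y = λ·(6 - 6) - 9 ≡ 8. → (6, 8)
5Q: (6, 8) + (9, 15). λ = (15 - 8)/(9 - 6) ≡ 7/3 mod 17. 3⁻¹ ≡ 6 (mod 17) since 3·6 = 18 ≡ 1, so λ ≡ 8.
  x = λ² - 6 - 9 = 64 - 15 ≡ 15; y = λ·(6 - 15) - 8 ≡ 5. → (15, 5)
6Q: (15, 5) + (9, 15). λ = (15 - 5)/(9 - 15) ≡ 10/11 mod 17. 11⁻¹ ≡ 14 (mod 17), so λ ≡ 4.
  x = λ² - 15 - 9 = 16 - 24 ≡ 9; y = λ·(15 - 9) - 5 ≡ 2. → (9, 2)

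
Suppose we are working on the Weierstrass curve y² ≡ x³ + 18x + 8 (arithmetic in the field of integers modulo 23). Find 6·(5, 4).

(13, 22)

Write G = (5, 4).
Repeated addition: build up to 6G.
2G: tangent at (5, 4): λ = (3·5² + 18)/(2·4) ≡ 1/8. 8⁻¹ ≡ 3 (mod 23) since 8·3 = 24 ≡ 1, so λ ≡ 1·3 ≡ 3.
  x = λ² - 5 - 5 = 9 - 10 ≡ 22; y = λ·(5 - 22) - 4 ≡ 14. → (22, 14)
3G: (22, 14) + (5, 4). λ = (4 - 14)/(5 - 22) ≡ 13/6 mod 23. 6⁻¹ ≡ 4 (mod 23) since 6·4 = 24 ≡ 1, so λ ≡ 6.
  x = λ² - 22 - 5 = 36 - 27 ≡ 9; y = λ·(22 - 9) - 14 ≡ 18. → (9, 18)
4G: (9, 18) + (5, 4). λ = (4 - 18)/(5 - 9) ≡ 9/19 mod 23. 19⁻¹ ≡ 17 (mod 23) since 19·17 = 323 ≡ 1, so λ ≡ 15.
  x = λ² - 9 - 5 = 225 - 14 ≡ 4; y = λ·(9 - 4) - 18 ≡ 11. → (4, 11)
5G: (4, 11) + (5, 4). λ = (4 - 11)/(5 - 4) ≡ 16/1 mod 23. 1⁻¹ ≡ 1 (mod 23), so λ ≡ 16.
  x = λ² - 4 - 5 = 256 - 9 ≡ 17; y = λ·(4 - 17) - 11 ≡ 11. → (17, 11)
6G: (17, 11) + (5, 4). λ = (4 - 11)/(5 - 17) ≡ 16/11 mod 23. 11⁻¹ ≡ 21 (mod 23), so λ ≡ 14.
  x = λ² - 17 - 5 = 196 - 22 ≡ 13; y = λ·(17 - 13) - 11 ≡ 22. → (13, 22)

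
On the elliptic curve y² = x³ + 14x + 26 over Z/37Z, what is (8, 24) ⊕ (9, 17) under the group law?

(8, 24) + (9, 17). λ = (17 - 24)/(9 - 8) ≡ 30/1 mod 37. 1⁻¹ ≡ 1 (mod 37), so λ ≡ 30.
  x = λ² - 8 - 9 = 900 - 17 ≡ 32; y = λ·(8 - 32) - 24 ≡ 33. → (32, 33)

(32, 33)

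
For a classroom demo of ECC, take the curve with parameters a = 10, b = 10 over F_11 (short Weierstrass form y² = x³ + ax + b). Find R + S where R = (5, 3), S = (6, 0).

(9, 9)

(5, 3) + (6, 0). λ = (0 - 3)/(6 - 5) ≡ 8/1 mod 11. 1⁻¹ ≡ 1 (mod 11), so λ ≡ 8.
  x = λ² - 5 - 6 = 64 - 11 ≡ 9; y = λ·(5 - 9) - 3 ≡ 9. → (9, 9)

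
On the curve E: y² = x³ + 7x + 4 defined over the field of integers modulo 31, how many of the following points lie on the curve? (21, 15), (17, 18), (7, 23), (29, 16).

(21, 15): 15² ≡ 8, rhs ≡ 19 → off.
(17, 18): 18² ≡ 14, rhs ≡ 14 → on.
(7, 23): 23² ≡ 2, rhs ≡ 24 → off.
(29, 16): 16² ≡ 8, rhs ≡ 13 → off.

1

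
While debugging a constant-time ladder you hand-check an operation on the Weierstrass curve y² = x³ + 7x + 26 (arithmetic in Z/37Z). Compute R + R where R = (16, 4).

tangent at (16, 4): λ = (3·16² + 7)/(2·4) ≡ 35/8. 8⁻¹ ≡ 14 (mod 37) since 8·14 = 112 ≡ 1, so λ ≡ 35·14 ≡ 9.
  x = λ² - 16 - 16 = 81 - 32 ≡ 12; y = λ·(16 - 12) - 4 ≡ 32. → (12, 32)

(12, 32)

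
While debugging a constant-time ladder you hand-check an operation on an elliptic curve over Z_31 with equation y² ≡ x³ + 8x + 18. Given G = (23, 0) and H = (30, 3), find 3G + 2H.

First 3G:
Repeated addition: build up to 3G.
2G: (23, 0) + (23, 0): same x and y₁ ≡ -y₂, so the sum is the point at infinity.
3G: the point at infinity + (23, 0) = (23, 0) (identity).
3G = (23, 0).
Next 2H:
Repeated addition: build up to 2H.
2H: tangent at (30, 3): λ = (3·30² + 8)/(2·3) ≡ 11/6. 6⁻¹ ≡ 26 (mod 31), so λ ≡ 11·26 ≡ 7.
  x = λ² - 30 - 30 = 49 - 60 ≡ 20; y = λ·(30 - 20) - 3 ≡ 5. → (20, 5)
2H = (20, 5).
Finally 3G + 2H:
(23, 0) + (20, 5). λ = (5 - 0)/(20 - 23) ≡ 5/28 mod 31. 28⁻¹ ≡ 10 (mod 31), so λ ≡ 19.
  x = λ² - 23 - 20 = 361 - 43 ≡ 8; y = λ·(23 - 8) - 0 ≡ 6. → (8, 6)

(8, 6)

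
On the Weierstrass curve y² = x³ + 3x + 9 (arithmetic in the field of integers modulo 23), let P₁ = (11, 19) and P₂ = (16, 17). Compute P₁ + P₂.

(21, 8)

(11, 19) + (16, 17). λ = (17 - 19)/(16 - 11) ≡ 21/5 mod 23. 5⁻¹ ≡ 14 (mod 23) since 5·14 = 70 ≡ 1, so λ ≡ 18.
  x = λ² - 11 - 16 = 324 - 27 ≡ 21; y = λ·(11 - 21) - 19 ≡ 8. → (21, 8)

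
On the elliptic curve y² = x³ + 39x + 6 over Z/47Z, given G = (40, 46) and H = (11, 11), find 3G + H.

(3, 44)

First 3G:
Repeated addition: build up to 3G.
2G: tangent at (40, 46): λ = (3·40² + 39)/(2·46) ≡ 45/45. 45⁻¹ ≡ 23 (mod 47), so λ ≡ 45·23 ≡ 1.
  x = λ² - 40 - 40 = 1 - 80 ≡ 15; y = λ·(40 - 15) - 46 ≡ 26. → (15, 26)
3G: (15, 26) + (40, 46). λ = (46 - 26)/(40 - 15) ≡ 20/25 mod 47. 25⁻¹ ≡ 32 (mod 47) since 25·32 = 800 ≡ 1, so λ ≡ 29.
  x = λ² - 15 - 40 = 841 - 55 ≡ 34; y = λ·(15 - 34) - 26 ≡ 34. → (34, 34)
3G = (34, 34).
Finally 3G + H:
(34, 34) + (11, 11). λ = (11 - 34)/(11 - 34) ≡ 24/24 mod 47. 24⁻¹ ≡ 2 (mod 47) since 24·2 = 48 ≡ 1, so λ ≡ 1.
  x = λ² - 34 - 11 = 1 - 45 ≡ 3; y = λ·(34 - 3) - 34 ≡ 44. → (3, 44)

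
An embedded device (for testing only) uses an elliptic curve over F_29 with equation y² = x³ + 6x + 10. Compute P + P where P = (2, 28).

(19, 9)

tangent at (2, 28): λ = (3·2² + 6)/(2·28) ≡ 18/27. 27⁻¹ ≡ 14 (mod 29), so λ ≡ 18·14 ≡ 20.
  x = λ² - 2 - 2 = 400 - 4 ≡ 19; y = λ·(2 - 19) - 28 ≡ 9. → (19, 9)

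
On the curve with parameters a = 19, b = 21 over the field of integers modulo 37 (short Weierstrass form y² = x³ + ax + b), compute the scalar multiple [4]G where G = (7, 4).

Double-and-add on 4 = (100)₂. Start with G = (7, 4) for the leading 1-bit.
double: tangent at (7, 4): λ = (3·7² + 19)/(2·4) ≡ 18/8. 8⁻¹ ≡ 14 (mod 37) since 8·14 = 112 ≡ 1, so λ ≡ 18·14 ≡ 30.
  x = λ² - 7 - 7 = 900 - 14 ≡ 35; y = λ·(7 - 35) - 4 ≡ 7. → (35, 7)
double: tangent at (35, 7): λ = (3·35² + 19)/(2·7) ≡ 31/14. 14⁻¹ ≡ 8 (mod 37), so λ ≡ 31·8 ≡ 26.
  x = λ² - 35 - 35 = 676 - 70 ≡ 14; y = λ·(35 - 14) - 7 ≡ 21. → (14, 21)

(14, 21)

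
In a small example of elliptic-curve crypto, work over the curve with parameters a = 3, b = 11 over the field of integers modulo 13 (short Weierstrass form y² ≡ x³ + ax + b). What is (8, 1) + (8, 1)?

(10, 12)

tangent at (8, 1): λ = (3·8² + 3)/(2·1) ≡ 0/2. 2⁻¹ ≡ 7 (mod 13) since 2·7 = 14 ≡ 1, so λ ≡ 0·7 ≡ 0.
  x = λ² - 8 - 8 = 0 - 16 ≡ 10; y = λ·(8 - 10) - 1 ≡ 12. → (10, 12)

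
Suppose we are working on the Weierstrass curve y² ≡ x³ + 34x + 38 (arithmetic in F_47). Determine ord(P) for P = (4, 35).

3

2P: tangent at (4, 35): λ = (3·4² + 34)/(2·35) ≡ 35/23. 23⁻¹ ≡ 45 (mod 47), so λ ≡ 35·45 ≡ 24.
  x = λ² - 4 - 4 = 576 - 8 ≡ 4; y = λ·(4 - 4) - 35 ≡ 12. → (4, 12)
3P: (4, 12) + (4, 35): same x and y₁ ≡ -y₂, so the sum is ∞.
3P = ∞, so the order is 3.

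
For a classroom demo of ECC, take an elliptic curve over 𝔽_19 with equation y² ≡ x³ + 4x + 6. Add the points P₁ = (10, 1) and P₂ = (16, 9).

(18, 1)

(10, 1) + (16, 9). λ = (9 - 1)/(16 - 10) ≡ 8/6 mod 19. 6⁻¹ ≡ 16 (mod 19) since 6·16 = 96 ≡ 1, so λ ≡ 14.
  x = λ² - 10 - 16 = 196 - 26 ≡ 18; y = λ·(10 - 18) - 1 ≡ 1. → (18, 1)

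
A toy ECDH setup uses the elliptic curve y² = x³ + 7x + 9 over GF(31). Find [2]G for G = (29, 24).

(6, 9)

tangent at (29, 24): λ = (3·29² + 7)/(2·24) ≡ 19/17. 17⁻¹ ≡ 11 (mod 31), so λ ≡ 19·11 ≡ 23.
  x = λ² - 29 - 29 = 529 - 58 ≡ 6; y = λ·(29 - 6) - 24 ≡ 9. → (6, 9)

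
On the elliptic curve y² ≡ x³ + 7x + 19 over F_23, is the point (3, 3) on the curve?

no

y² = 3² ≡ 9; x³ + 7x + 19 = 67 ≡ 21 (mod 23). 9 ≠ 21.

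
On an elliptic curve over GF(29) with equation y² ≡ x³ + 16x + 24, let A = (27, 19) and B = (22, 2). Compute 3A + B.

First 3A:
Repeated addition: build up to 3A.
2A: tangent at (27, 19): λ = (3·27² + 16)/(2·19) ≡ 28/9. 9⁻¹ ≡ 13 (mod 29) since 9·13 = 117 ≡ 1, so λ ≡ 28·13 ≡ 16.
  x = λ² - 27 - 27 = 256 - 54 ≡ 28; y = λ·(27 - 28) - 19 ≡ 23. → (28, 23)
3A: (28, 23) + (27, 19). λ = (19 - 23)/(27 - 28) ≡ 25/28 mod 29. 28⁻¹ ≡ 28 (mod 29), so λ ≡ 4.
  x = λ² - 28 - 27 = 16 - 55 ≡ 19; y = λ·(28 - 19) - 23 ≡ 13. → (19, 13)
3A = (19, 13).
Finally 3A + B:
(19, 13) + (22, 2). λ = (2 - 13)/(22 - 19) ≡ 18/3 mod 29. 3⁻¹ ≡ 10 (mod 29) since 3·10 = 30 ≡ 1, so λ ≡ 6.
  x = λ² - 19 - 22 = 36 - 41 ≡ 24; y = λ·(19 - 24) - 13 ≡ 15. → (24, 15)

(24, 15)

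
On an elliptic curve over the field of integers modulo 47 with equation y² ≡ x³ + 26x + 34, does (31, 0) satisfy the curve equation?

no

y² = 0² ≡ 0; x³ + 26x + 34 = 30631 ≡ 34 (mod 47). 0 ≠ 34.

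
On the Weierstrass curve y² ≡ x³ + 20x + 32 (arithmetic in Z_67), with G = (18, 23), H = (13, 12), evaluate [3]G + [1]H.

(36, 21)

First 3G:
Repeated addition: build up to 3G.
2G: tangent at (18, 23): λ = (3·18² + 20)/(2·23) ≡ 54/46. 46⁻¹ ≡ 51 (mod 67) since 46·51 = 2346 ≡ 1, so λ ≡ 54·51 ≡ 7.
  x = λ² - 18 - 18 = 49 - 36 ≡ 13; y = λ·(18 - 13) - 23 ≡ 12. → (13, 12)
3G: (13, 12) + (18, 23). λ = (23 - 12)/(18 - 13) ≡ 11/5 mod 67. 5⁻¹ ≡ 27 (mod 67), so λ ≡ 29.
  x = λ² - 13 - 18 = 841 - 31 ≡ 6; y = λ·(13 - 6) - 12 ≡ 57. → (6, 57)
3G = (6, 57).
Finally 3G + H:
(6, 57) + (13, 12). λ = (12 - 57)/(13 - 6) ≡ 22/7 mod 67. 7⁻¹ ≡ 48 (mod 67) since 7·48 = 336 ≡ 1, so λ ≡ 51.
  x = λ² - 6 - 13 = 2601 - 19 ≡ 36; y = λ·(6 - 36) - 57 ≡ 21. → (36, 21)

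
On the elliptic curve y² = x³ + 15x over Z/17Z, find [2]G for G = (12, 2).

tangent at (12, 2): λ = (3·12² + 15)/(2·2) ≡ 5/4. 4⁻¹ ≡ 13 (mod 17), so λ ≡ 5·13 ≡ 14.
  x = λ² - 12 - 12 = 196 - 24 ≡ 2; y = λ·(12 - 2) - 2 ≡ 2. → (2, 2)

(2, 2)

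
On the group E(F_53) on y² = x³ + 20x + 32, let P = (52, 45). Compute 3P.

(4, 21)

Repeated addition: build up to 3P.
2P: tangent at (52, 45): λ = (3·52² + 20)/(2·45) ≡ 23/37. 37⁻¹ ≡ 43 (mod 53) since 37·43 = 1591 ≡ 1, so λ ≡ 23·43 ≡ 35.
  x = λ² - 52 - 52 = 1225 - 104 ≡ 8; y = λ·(52 - 8) - 45 ≡ 11. → (8, 11)
3P: (8, 11) + (52, 45). λ = (45 - 11)/(52 - 8) ≡ 34/44 mod 53. 44⁻¹ ≡ 47 (mod 53) since 44·47 = 2068 ≡ 1, so λ ≡ 8.
  x = λ² - 8 - 52 = 64 - 60 ≡ 4; y = λ·(8 - 4) - 11 ≡ 21. → (4, 21)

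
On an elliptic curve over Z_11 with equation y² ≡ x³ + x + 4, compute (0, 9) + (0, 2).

O

The two points share x = 0 and their y-coordinates satisfy 9 + 2 ≡ 0 (mod 11), so they are inverses. Their sum is 𝒪.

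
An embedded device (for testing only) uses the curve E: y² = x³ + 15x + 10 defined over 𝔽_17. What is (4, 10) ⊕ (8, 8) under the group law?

(1, 14)

(4, 10) + (8, 8). λ = (8 - 10)/(8 - 4) ≡ 15/4 mod 17. 4⁻¹ ≡ 13 (mod 17), so λ ≡ 8.
  x = λ² - 4 - 8 = 64 - 12 ≡ 1; y = λ·(4 - 1) - 10 ≡ 14. → (1, 14)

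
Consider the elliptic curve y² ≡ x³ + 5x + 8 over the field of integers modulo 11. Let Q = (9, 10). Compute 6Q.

(6, 10)

Double-and-add on 6 = (110)₂. Start with Q = (9, 10) for the leading 1-bit.
double: tangent at (9, 10): λ = (3·9² + 5)/(2·10) ≡ 6/9. 9⁻¹ ≡ 5 (mod 11) since 9·5 = 45 ≡ 1, so λ ≡ 6·5 ≡ 8.
  x = λ² - 9 - 9 = 64 - 18 ≡ 2; y = λ·(9 - 2) - 10 ≡ 2. → (2, 2)
add Q: (2, 2) + (9, 10). λ = (10 - 2)/(9 - 2) ≡ 8/7 mod 11. 7⁻¹ ≡ 8 (mod 11) since 7·8 = 56 ≡ 1, so λ ≡ 9.
  x = λ² - 2 - 9 = 81 - 11 ≡ 4; y = λ·(2 - 4) - 2 ≡ 2. → (4, 2)
double: tangent at (4, 2): λ = (3·4² + 5)/(2·2) ≡ 9/4. 4⁻¹ ≡ 3 (mod 11), so λ ≡ 9·3 ≡ 5.
  x = λ² - 4 - 4 = 25 - 8 ≡ 6; y = λ·(4 - 6) - 2 ≡ 10. → (6, 10)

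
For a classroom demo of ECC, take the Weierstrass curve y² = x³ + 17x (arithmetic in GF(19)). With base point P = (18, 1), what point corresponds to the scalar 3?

Repeated addition: build up to 3P.
2P: tangent at (18, 1): λ = (3·18² + 17)/(2·1) ≡ 1/2. 2⁻¹ ≡ 10 (mod 19), so λ ≡ 1·10 ≡ 10.
  x = λ² - 18 - 18 = 100 - 36 ≡ 7; y = λ·(18 - 7) - 1 ≡ 14. → (7, 14)
3P: (7, 14) + (18, 1). λ = (1 - 14)/(18 - 7) ≡ 6/11 mod 19. 11⁻¹ ≡ 7 (mod 19), so λ ≡ 4.
  x = λ² - 7 - 18 = 16 - 25 ≡ 10; y = λ·(7 - 10) - 14 ≡ 12. → (10, 12)

(10, 12)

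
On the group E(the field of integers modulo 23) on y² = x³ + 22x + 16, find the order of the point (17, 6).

5

2P: tangent at (17, 6): λ = (3·17² + 22)/(2·6) ≡ 15/12. 12⁻¹ ≡ 2 (mod 23), so λ ≡ 15·2 ≡ 7.
  x = λ² - 17 - 17 = 49 - 34 ≡ 15; y = λ·(17 - 15) - 6 ≡ 8. → (15, 8)
3P: (15, 8) + (17, 6). λ = (6 - 8)/(17 - 15) ≡ 21/2 mod 23. 2⁻¹ ≡ 12 (mod 23) since 2·12 = 24 ≡ 1, so λ ≡ 22.
  x = λ² - 15 - 17 = 484 - 32 ≡ 15; y = λ·(15 - 15) - 8 ≡ 15. → (15, 15)
4P: (15, 15) + (17, 6). λ = (6 - 15)/(17 - 15) ≡ 14/2 mod 23. 2⁻¹ ≡ 12 (mod 23) since 2·12 = 24 ≡ 1, so λ ≡ 7.
  x = λ² - 15 - 17 = 49 - 32 ≡ 17; y = λ·(15 - 17) - 15 ≡ 17. → (17, 17)
5P: (17, 17) + (17, 6): same x and y₁ ≡ -y₂, so the sum is O.
5P = O, so the order is 5.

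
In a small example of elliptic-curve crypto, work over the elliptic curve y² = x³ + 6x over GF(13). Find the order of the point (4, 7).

2P: tangent at (4, 7): λ = (3·4² + 6)/(2·7) ≡ 2/1. 1⁻¹ ≡ 1 (mod 13), so λ ≡ 2·1 ≡ 2.
  x = λ² - 4 - 4 = 4 - 8 ≡ 9; y = λ·(4 - 9) - 7 ≡ 9. → (9, 9)
3P: (9, 9) + (4, 7). λ = (7 - 9)/(4 - 9) ≡ 11/8 mod 13. 8⁻¹ ≡ 5 (mod 13), so λ ≡ 3.
  x = λ² - 9 - 4 = 9 - 13 ≡ 9; y = λ·(9 - 9) - 9 ≡ 4. → (9, 4)
4P: (9, 4) + (4, 7). λ = (7 - 4)/(4 - 9) ≡ 3/8 mod 13. 8⁻¹ ≡ 5 (mod 13), so λ ≡ 2.
  x = λ² - 9 - 4 = 4 - 13 ≡ 4; y = λ·(9 - 4) - 4 ≡ 6. → (4, 6)
5P: (4, 6) + (4, 7): same x and y₁ ≡ -y₂, so the sum is ∞.
5P = ∞, so the order is 5.

5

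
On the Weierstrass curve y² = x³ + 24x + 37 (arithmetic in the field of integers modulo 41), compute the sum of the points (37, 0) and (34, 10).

(37, 0) + (34, 10). λ = (10 - 0)/(34 - 37) ≡ 10/38 mod 41. 38⁻¹ ≡ 27 (mod 41), so λ ≡ 24.
  x = λ² - 37 - 34 = 576 - 71 ≡ 13; y = λ·(37 - 13) - 0 ≡ 2. → (13, 2)

(13, 2)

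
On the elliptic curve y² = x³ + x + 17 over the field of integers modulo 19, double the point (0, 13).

tangent at (0, 13): λ = (3·0² + 1)/(2·13) ≡ 1/7. 7⁻¹ ≡ 11 (mod 19), so λ ≡ 1·11 ≡ 11.
  x = λ² - 0 - 0 = 121 - 0 ≡ 7; y = λ·(0 - 7) - 13 ≡ 5. → (7, 5)

(7, 5)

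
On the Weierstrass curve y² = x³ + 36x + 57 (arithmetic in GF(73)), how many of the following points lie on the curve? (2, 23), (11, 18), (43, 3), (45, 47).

3

(2, 23): 23² ≡ 18, rhs ≡ 64 → off.
(11, 18): 18² ≡ 32, rhs ≡ 32 → on.
(43, 3): 3² ≡ 9, rhs ≡ 9 → on.
(45, 47): 47² ≡ 19, rhs ≡ 19 → on.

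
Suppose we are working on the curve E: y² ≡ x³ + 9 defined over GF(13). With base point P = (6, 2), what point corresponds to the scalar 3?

(5, 11)

Repeated addition: build up to 3P.
2P: tangent at (6, 2): λ = (3·6² + 0)/(2·2) ≡ 4/4. 4⁻¹ ≡ 10 (mod 13) since 4·10 = 40 ≡ 1, so λ ≡ 4·10 ≡ 1.
  x = λ² - 6 - 6 = 1 - 12 ≡ 2; y = λ·(6 - 2) - 2 ≡ 2. → (2, 2)
3P: (2, 2) + (6, 2). λ = (2 - 2)/(6 - 2) ≡ 0/4 mod 13. 4⁻¹ ≡ 10 (mod 13) since 4·10 = 40 ≡ 1, so λ ≡ 0.
  x = λ² - 2 - 6 = 0 - 8 ≡ 5; y = λ·(2 - 5) - 2 ≡ 11. → (5, 11)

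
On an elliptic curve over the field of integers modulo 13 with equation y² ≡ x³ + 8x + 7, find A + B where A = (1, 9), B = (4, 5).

(1, 9) + (4, 5). λ = (5 - 9)/(4 - 1) ≡ 9/3 mod 13. 3⁻¹ ≡ 9 (mod 13) since 3·9 = 27 ≡ 1, so λ ≡ 3.
  x = λ² - 1 - 4 = 9 - 5 ≡ 4; y = λ·(1 - 4) - 9 ≡ 8. → (4, 8)

(4, 8)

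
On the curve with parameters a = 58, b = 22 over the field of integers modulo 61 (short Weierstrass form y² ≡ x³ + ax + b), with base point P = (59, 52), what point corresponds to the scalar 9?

Repeated addition: build up to 9P.
2P: tangent at (59, 52): λ = (3·59² + 58)/(2·52) ≡ 9/43. 43⁻¹ ≡ 44 (mod 61) since 43·44 = 1892 ≡ 1, so λ ≡ 9·44 ≡ 30.
  x = λ² - 59 - 59 = 900 - 118 ≡ 50; y = λ·(59 - 50) - 52 ≡ 35. → (50, 35)
3P: (50, 35) + (59, 52). λ = (52 - 35)/(59 - 50) ≡ 17/9 mod 61. 9⁻¹ ≡ 34 (mod 61), so λ ≡ 29.
  x = λ² - 50 - 59 = 841 - 109 ≡ 0; y = λ·(50 - 0) - 35 ≡ 12. → (0, 12)
4P: (0, 12) + (59, 52). λ = (52 - 12)/(59 - 0) ≡ 40/59 mod 61. 59⁻¹ ≡ 30 (mod 61), so λ ≡ 41.
  x = λ² - 0 - 59 = 1681 - 59 ≡ 36; y = λ·(0 - 36) - 12 ≡ 37. → (36, 37)
5P: (36, 37) + (59, 52). λ = (52 - 37)/(59 - 36) ≡ 15/23 mod 61. 23⁻¹ ≡ 8 (mod 61) since 23·8 = 184 ≡ 1, so λ ≡ 59.
  x = λ² - 36 - 59 = 3481 - 95 ≡ 31; y = λ·(36 - 31) - 37 ≡ 14. → (31, 14)
6P: (31, 14) + (59, 52). λ = (52 - 14)/(59 - 31) ≡ 38/28 mod 61. 28⁻¹ ≡ 24 (mod 61), so λ ≡ 58.
  x = λ² - 31 - 59 = 3364 - 90 ≡ 41; y = λ·(31 - 41) - 14 ≡ 16. → (41, 16)
7P: (41, 16) + (59, 52). λ = (52 - 16)/(59 - 41) ≡ 36/18 mod 61. 18⁻¹ ≡ 17 (mod 61), so λ ≡ 2.
  x = λ² - 41 - 59 = 4 - 100 ≡ 26; y = λ·(41 - 26) - 16 ≡ 14. → (26, 14)
8P: (26, 14) + (59, 52). λ = (52 - 14)/(59 - 26) ≡ 38/33 mod 61. 33⁻¹ ≡ 37 (mod 61), so λ ≡ 3.
  x = λ² - 26 - 59 = 9 - 85 ≡ 46; y = λ·(26 - 46) - 14 ≡ 48. → (46, 48)
9P: (46, 48) + (59, 52). λ = (52 - 48)/(59 - 46) ≡ 4/13 mod 61. 13⁻¹ ≡ 47 (mod 61), so λ ≡ 5.
  x = λ² - 46 - 59 = 25 - 105 ≡ 42; y = λ·(46 - 42) - 48 ≡ 33. → (42, 33)

(42, 33)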